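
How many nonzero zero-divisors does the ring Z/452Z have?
In Z/452Z each nonzero element is either a unit (gcd with 452 is 1) or a zero-divisor (gcd > 1). The number of units is φ(452): factorise 452 = 2^2 · 113, so φ(452) = (2^2 − 2^1) · (113 − 1) = 2 · 112 = 224. The nonzero elements number 452 − 1 = 451. Hence the nonzero zero-divisors number 451 − 224 = 227.

Final answer: Z/452Z has 227 nonzero zero-divisors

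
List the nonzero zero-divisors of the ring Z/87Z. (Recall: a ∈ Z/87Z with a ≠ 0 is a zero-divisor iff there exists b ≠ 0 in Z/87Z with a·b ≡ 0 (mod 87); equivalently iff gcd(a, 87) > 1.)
nonzero zero-divisors of Z/87Z = {3, 6, 9, 12, 15, 18, 21, 24, 27, 29, 30, 33, 36, 39, 42, 45, 48, 51, 54, 57, 58, 60, 63, 66, 69, 72, 75, 78, 81, 84}

An element a ∈ Z/87Z (with a ≠ 0) is a zero-divisor iff gcd(a, 87) > 1 (because a is a unit precisely when gcd(a, n) = 1, and in Z/nZ every nonzero, non-unit element is a zero-divisor). Scan a = 1, ..., 86 and keep those with gcd(a, 87) > 1:
  gcd(3, 87) = 3, gcd(6, 87) = 3, gcd(9, 87) = 3, gcd(12, 87) = 3, gcd(15, 87) = 3, gcd(18, 87) = 3, gcd(21, 87) = 3, gcd(24, 87) = 3, gcd(27, 87) = 3, gcd(29, 87) = 29, gcd(30, 87) = 3, gcd(33, 87) = 3, gcd(36, 87) = 3, gcd(39, 87) = 3, gcd(42, 87) = 3, gcd(45, 87) = 3, gcd(48, 87) = 3, gcd(51, 87) = 3, gcd(54, 87) = 3, gcd(57, 87) = 3, gcd(58, 87) = 29, gcd(60, 87) = 3, gcd(63, 87) = 3, gcd(66, 87) = 3, gcd(69, 87) = 3, gcd(72, 87) = 3, gcd(75, 87) = 3, gcd(78, 87) = 3, gcd(81, 87) = 3, gcd(84, 87) = 3.
All other a ∈ {1, ..., 86} have gcd(a, 87) = 1 and are units. So the nonzero zero-divisors are exactly the 30 values of a appearing in this scan.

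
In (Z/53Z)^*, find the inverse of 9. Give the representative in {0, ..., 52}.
9^(−1) ≡ 6 (mod 53)

Apply the extended Euclidean algorithm to (53, 9), tracking rows (r, s, t) with s·53 + t·9 = r. Each division r_prev = q·r_cur + r_new produces the new row as (previous row) − q·(current row):
  row A: (53, 1, 0)   [1·53 + 0·9 = 53]
  row B: (9, 0, 1)   [0·53 + 1·9 = 9]
  53 = 5·9 + 8   → row C = row A − 5·row B = (8, 1, −5)   [check: 1·53 − 5·9 = 8]
  9 = 1·8 + 1   → row D = row B − 1·row C = (1, −1, 6)   [check: −1·53 + 6·9 = 1]
  8 = 8·1 + 0   → remainder 0, stop. gcd = 1 (last nonzero row D).
The gcd is 1, so 9 is invertible mod 53. The last nonzero row gives −1·53 + 6·9 = 1, so t = 6. So 9^(−1) ≡ 6 (mod 53). Verify: 9 · 6 = 54 ≡ 1 (mod 53). ✓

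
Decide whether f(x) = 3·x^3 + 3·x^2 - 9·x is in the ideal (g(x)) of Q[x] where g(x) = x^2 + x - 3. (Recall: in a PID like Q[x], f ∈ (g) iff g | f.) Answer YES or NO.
In Q[x] the ideal (g) consists of all multiples of g, so f ∈ (g) iff g | f, i.e. iff the remainder of f on division by g is 0. Divide f by g (g is monic, so eliminate the leading term of the running remainder at each step):
  leading term 3·x^3: subtract (3·x)·g(x) = 3·x^3 + 3·x^2 - 9·x, leaving 0
The remainder is 0, so f(x) = g(x) · h(x) with h(x) = 3·x. Hence g | f, i.e. f ∈ (g).

Final answer: YES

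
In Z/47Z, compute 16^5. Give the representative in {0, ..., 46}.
6

Use repeated squaring. Binary(5) = 101. Walk through the bits of the exponent 5 left-to-right: at each bit after the leading one, square the running value, then multiply by 16 if the bit is 1 (always reducing mod 47):
  bit 1 = 1 (leading): start with 16.
  bit 2 = 0: square 16^2 = 256 ≡ 21 (mod 47).
  bit 3 = 1: square 21^2 = 441 ≡ 18; bit is 1, so multiply 18·16 = 288 ≡ 6 (mod 47).
Final value: 16^5 ≡ 6 (mod 47).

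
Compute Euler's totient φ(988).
φ(988) = 432

φ is multiplicative, with φ(p^e) = p^e − p^(e−1). Factorise 988 = 2^2 · 13 · 19. Then
  φ(988) = (2^2 − 2^1) · (13 − 1) · (19 − 1) = 2 · 12 · 18 = 432.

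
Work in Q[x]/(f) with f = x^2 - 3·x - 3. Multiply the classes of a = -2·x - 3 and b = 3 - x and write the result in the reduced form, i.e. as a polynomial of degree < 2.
First multiply in Q[x] without reducing: a · b = 2·x^2 - 3·x - 9. Now divide by f(x) = x^2 - 3·x - 3, eliminating the leading term at each step:
  leading term 2·x^2: subtract (2)·f(x) = 2·x^2 - 6·x - 6, leaving 3·x - 3
The degree is now < 2, so this is the remainder. Hence a · b ≡ 3·x - 3 in Q[x]/(f).

Final answer: a · b ≡ 3·x - 3 (mod f(x))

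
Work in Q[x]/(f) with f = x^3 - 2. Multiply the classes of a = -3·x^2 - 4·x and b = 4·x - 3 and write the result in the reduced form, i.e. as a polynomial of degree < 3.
a · b ≡ -7·x^2 + 12·x - 24 (mod f(x))

First multiply in Q[x] without reducing: a · b = -12·x^3 - 7·x^2 + 12·x. Now divide by f(x) = x^3 - 2, eliminating the leading term at each step:
  leading term -12·x^3: subtract (-12)·f(x) = 24 - 12·x^3, leaving -7·x^2 + 12·x - 24
The degree is now < 3, so this is the remainder. Hence a · b ≡ -7·x^2 + 12·x - 24 in Q[x]/(f).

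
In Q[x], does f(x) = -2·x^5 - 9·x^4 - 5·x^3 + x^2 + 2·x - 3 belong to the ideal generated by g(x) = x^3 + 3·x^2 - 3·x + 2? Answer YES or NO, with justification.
In Q[x] the ideal (g) consists of all multiples of g, so f ∈ (g) iff g | f, i.e. iff the remainder of f on division by g is 0. Divide f by g (g is monic, so eliminate the leading term of the running remainder at each step):
  leading term -2·x^5: subtract (-2·x^2)·g(x) = -2·x^5 - 6·x^4 + 6·x^3 - 4·x^2, leaving -3·x^4 - 11·x^3 + 5·x^2 + 2·x - 3
  leading term -3·x^4: subtract (-3·x)·g(x) = -3·x^4 - 9·x^3 + 9·x^2 - 6·x, leaving -2·x^3 - 4·x^2 + 8·x - 3
  leading term -2·x^3: subtract (-2)·g(x) = -2·x^3 - 6·x^2 + 6·x - 4, leaving 2·x^2 + 2·x + 1
The remainder r(x) = 2·x^2 + 2·x + 1 ≠ 0 (and deg r < deg g), so g ∤ f, i.e. f ∉ (g).

Final answer: NO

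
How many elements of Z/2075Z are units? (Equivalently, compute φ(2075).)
An element a ∈ Z/2075Z is a unit iff gcd(a, 2075) = 1, so the number of units is φ(2075). φ is multiplicative, with φ(p^e) = p^e − p^(e−1). Factorise 2075 = 5^2 · 83. Then
  φ(2075) = (5^2 − 5^1) · (83 − 1) = 20 · 82 = 1640.

Final answer: Z/2075Z has φ(2075) = 1640 units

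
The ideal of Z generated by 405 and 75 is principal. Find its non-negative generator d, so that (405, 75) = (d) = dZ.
(405, 75) = (15); d = 15

In the PID Z, (a, b) is generated by gcd(a, b). Compute gcd(405, 75) with the extended Euclidean algorithm, tracking rows (r, s, t) with s·405 + t·75 = r:
  row A: (405, 1, 0)   [1·405 + 0·75 = 405]
  row B: (75, 0, 1)   [0·405 + 1·75 = 75]
  405 = 5·75 + 30   → row C = row A − 5·row B = (30, 1, −5)   [check: 1·405 − 5·75 = 30]
  75 = 2·30 + 15   → row D = row B − 2·row C = (15, −2, 11)   [check: −2·405 + 11·75 = 15]
  30 = 2·15 + 0   → remainder 0, stop. gcd = 15 (last nonzero row D).
So gcd(405, 75) = 15, with Bézout identity −2·405 + 11·75 = 15. Containment (⊇): the Bézout identity exhibits 15 as an element of (405, 75), giving (15) ⊆ (405, 75). Containment (⊆): since 15 | 405 and 15 | 75 (405 = 15·27, 75 = 15·5), every Z-linear combination of 405 and 75 is divisible by 15, so (405, 75) ⊆ (15). Therefore (405, 75) = (15), d = 15.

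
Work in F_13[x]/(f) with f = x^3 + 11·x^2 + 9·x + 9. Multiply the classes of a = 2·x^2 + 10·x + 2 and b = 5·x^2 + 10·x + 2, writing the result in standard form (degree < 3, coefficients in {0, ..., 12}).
a · b ≡ 9·x^2 + 11·x (mod f(x))

Multiply as integer polynomials: a · b = 10·x^4 + 70·x^3 + 114·x^2 + 40·x + 4. Reducing coefficients mod 13: a · b ≡ 10·x^4 + 5·x^3 + 10·x^2 + x + 4. Now divide by f(x) = x^3 + 11·x^2 + 9·x + 9 in F_13[x], eliminating the leading term at each step:
  leading term 10·x^4: subtract (10·x)·f(x) = 10·x^4 + 6·x^3 + 12·x^2 + 12·x, leaving 12·x^3 + 11·x^2 + 2·x + 4 (coefficients mod 13)
  leading term 12·x^3: subtract (12)·f(x) = 12·x^3 + 2·x^2 + 4·x + 4, leaving 9·x^2 + 11·x (coefficients mod 13)
The degree is now < 3, so this is the remainder. Hence a · b ≡ 9·x^2 + 11·x in F_13[x]/(f).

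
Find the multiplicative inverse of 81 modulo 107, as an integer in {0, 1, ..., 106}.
81^(−1) ≡ 37 (mod 107)

Apply the extended Euclidean algorithm to (107, 81), tracking rows (r, s, t) with s·107 + t·81 = r. Each division r_prev = q·r_cur + r_new produces the new row as (previous row) − q·(current row):
  row A: (107, 1, 0)   [1·107 + 0·81 = 107]
  row B: (81, 0, 1)   [0·107 + 1·81 = 81]
  107 = 1·81 + 26   → row C = row A − 1·row B = (26, 1, −1)   [check: 1·107 − 1·81 = 26]
  81 = 3·26 + 3   → row D = row B − 3·row C = (3, −3, 4)   [check: −3·107 + 4·81 = 3]
  26 = 8·3 + 2   → row E = row C − 8·row D = (2, 25, −33)   [check: 25·107 − 33·81 = 2]
  3 = 1·2 + 1   → row F = row D − 1·row E = (1, −28, 37)   [check: −28·107 + 37·81 = 1]
  2 = 2·1 + 0   → remainder 0, stop. gcd = 1 (last nonzero row F).
The gcd is 1, so 81 is invertible mod 107. The last nonzero row gives −28·107 + 37·81 = 1, so t = 37. So 81^(−1) ≡ 37 (mod 107). Verify: 81 · 37 = 2997 ≡ 1 (mod 107). ✓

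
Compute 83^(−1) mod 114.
83^(−1) ≡ 11 (mod 114)

Apply the extended Euclidean algorithm to (114, 83), tracking rows (r, s, t) with s·114 + t·83 = r. Each division r_prev = q·r_cur + r_new produces the new row as (previous row) − q·(current row):
  row A: (114, 1, 0)   [1·114 + 0·83 = 114]
  row B: (83, 0, 1)   [0·114 + 1·83 = 83]
  114 = 1·83 + 31   → row C = row A − 1·row B = (31, 1, −1)   [check: 1·114 − 1·83 = 31]
  83 = 2·31 + 21   → row D = row B − 2·row C = (21, −2, 3)   [check: −2·114 + 3·83 = 21]
  31 = 1·21 + 10   → row E = row C − 1·row D = (10, 3, −4)   [check: 3·114 − 4·83 = 10]
  21 = 2·10 + 1   → row F = row D − 2·row E = (1, −8, 11)   [check: −8·114 + 11·83 = 1]
  10 = 10·1 + 0   → remainder 0, stop. gcd = 1 (last nonzero row F).
The gcd is 1, so 83 is invertible mod 114. The last nonzero row gives −8·114 + 11·83 = 1, so t = 11. So 83^(−1) ≡ 11 (mod 114). Verify: 83 · 11 = 913 ≡ 1 (mod 114). ✓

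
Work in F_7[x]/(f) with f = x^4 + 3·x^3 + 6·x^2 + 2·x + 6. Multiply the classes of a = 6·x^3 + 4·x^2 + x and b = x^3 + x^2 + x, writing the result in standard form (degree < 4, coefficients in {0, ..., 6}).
a · b ≡ 2·x^3 + x^2 + x + 6 (mod f(x))

Multiply as integer polynomials: a · b = 6·x^6 + 10·x^5 + 11·x^4 + 5·x^3 + x^2. Reducing coefficients mod 7: a · b ≡ 6·x^6 + 3·x^5 + 4·x^4 + 5·x^3 + x^2. Now divide by f(x) = x^4 + 3·x^3 + 6·x^2 + 2·x + 6 in F_7[x], eliminating the leading term at each step:
  leading term 6·x^6: subtract (6·x^2)·f(x) = 6·x^6 + 4·x^5 + x^4 + 5·x^3 + x^2, leaving 6·x^5 + 3·x^4 (coefficients mod 7)
  leading term 6·x^5: subtract (6·x)·f(x) = 6·x^5 + 4·x^4 + x^3 + 5·x^2 + x, leaving 6·x^4 + 6·x^3 + 2·x^2 + 6·x (coefficients mod 7)
  leading term 6·x^4: subtract (6)·f(x) = 6·x^4 + 4·x^3 + x^2 + 5·x + 1, leaving 2·x^3 + x^2 + x + 6 (coefficients mod 7)
The degree is now < 4, so this is the remainder. Hence a · b ≡ 2·x^3 + x^2 + x + 6 in F_7[x]/(f).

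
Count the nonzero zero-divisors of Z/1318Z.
Z/1318Z has 659 nonzero zero-divisors

In Z/1318Z each nonzero element is either a unit (gcd with 1318 is 1) or a zero-divisor (gcd > 1). The number of units is φ(1318): factorise 1318 = 2 · 659, so φ(1318) = (2 − 1) · (659 − 1) = 1 · 658 = 658. The nonzero elements number 1318 − 1 = 1317. Hence the nonzero zero-divisors number 1317 − 658 = 659.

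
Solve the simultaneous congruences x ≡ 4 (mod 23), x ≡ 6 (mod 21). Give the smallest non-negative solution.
The moduli 23, 21 are pairwise coprime, so by the CRT there is a unique solution mod 23·21 = 483.
Solve by successive substitution. Start with x ≡ 4 (mod 23).
  Combine with x ≡ 6 (mod 21): write x = 4 + 23·t and require 4 + 23·t ≡ 6 (mod 21), i.e. 23·t ≡ 6 − 4 ≡ 2 (mod 21). Since 23^(−1) ≡ 11 (mod 21) (23 ≡ 2 (mod 21)), t ≡ 11·2 ≡ 1 (mod 21). So x ≡ 4 + 23·1 = 27 (mod 483).
Unique solution in [0, 483): x = 27.

Final answer: x ≡ 27 (mod 483); the representative in [0, 483) is 27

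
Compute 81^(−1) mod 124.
Apply the extended Euclidean algorithm to (124, 81), tracking rows (r, s, t) with s·124 + t·81 = r. Each division r_prev = q·r_cur + r_new produces the new row as (previous row) − q·(current row):
  row A: (124, 1, 0)   [1·124 + 0·81 = 124]
  row B: (81, 0, 1)   [0·124 + 1·81 = 81]
  124 = 1·81 + 43   → row C = row A − 1·row B = (43, 1, −1)   [check: 1·124 − 1·81 = 43]
  81 = 1·43 + 38   → row D = row B − 1·row C = (38, −1, 2)   [check: −1·124 + 2·81 = 38]
  43 = 1·38 + 5   → row E = row C − 1·row D = (5, 2, −3)   [check: 2·124 − 3·81 = 5]
  38 = 7·5 + 3   → row F = row D − 7·row E = (3, −15, 23)   [check: −15·124 + 23·81 = 3]
  5 = 1·3 + 2   → row G = row E − 1·row F = (2, 17, −26)   [check: 17·124 − 26·81 = 2]
  3 = 1·2 + 1   → row H = row F − 1·row G = (1, −32, 49)   [check: −32·124 + 49·81 = 1]
  2 = 2·1 + 0   → remainder 0, stop. gcd = 1 (last nonzero row H).
The gcd is 1, so 81 is invertible mod 124. The last nonzero row gives −32·124 + 49·81 = 1, so t = 49. So 81^(−1) ≡ 49 (mod 124). Verify: 81 · 49 = 3969 ≡ 1 (mod 124). ✓

Final answer: 81^(−1) ≡ 49 (mod 124)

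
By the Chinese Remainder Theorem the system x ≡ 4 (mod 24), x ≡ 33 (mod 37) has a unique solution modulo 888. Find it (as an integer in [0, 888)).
x ≡ 292 (mod 888); the representative in [0, 888) is 292

The moduli 24, 37 are pairwise coprime, so by the CRT there is a unique solution mod 24·37 = 888.
Solve by successive substitution. Start with x ≡ 4 (mod 24).
  Combine with x ≡ 33 (mod 37): write x = 4 + 24·t and require 4 + 24·t ≡ 33 (mod 37), i.e. 24·t ≡ 33 − 4 ≡ 29 (mod 37). Since 24^(−1) ≡ 17 (mod 37), t ≡ 17·29 ≡ 12 (mod 37). So x ≡ 4 + 24·12 = 292 (mod 888).
Unique solution in [0, 888): x = 292.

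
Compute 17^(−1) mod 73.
Apply the extended Euclidean algorithm to (73, 17), tracking rows (r, s, t) with s·73 + t·17 = r. Each division r_prev = q·r_cur + r_new produces the new row as (previous row) − q·(current row):
  row A: (73, 1, 0)   [1·73 + 0·17 = 73]
  row B: (17, 0, 1)   [0·73 + 1·17 = 17]
  73 = 4·17 + 5   → row C = row A − 4·row B = (5, 1, −4)   [check: 1·73 − 4·17 = 5]
  17 = 3·5 + 2   → row D = row B − 3·row C = (2, −3, 13)   [check: −3·73 + 13·17 = 2]
  5 = 2·2 + 1   → row E = row C − 2·row D = (1, 7, −30)   [check: 7·73 − 30·17 = 1]
  2 = 2·1 + 0   → remainder 0, stop. gcd = 1 (last nonzero row E).
The gcd is 1, so 17 is invertible mod 73. The last nonzero row gives 7·73 − 30·17 = 1, so t = −30. So 17^(−1) ≡ −30 ≡ 43 (mod 73). Verify: 17 · 43 = 731 ≡ 1 (mod 73). ✓

Final answer: 17^(−1) ≡ 43 (mod 73)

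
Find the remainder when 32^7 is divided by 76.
Use repeated squaring. Binary(7) = 111. Walk through the bits of the exponent 7 left-to-right: at each bit after the leading one, square the running value, then multiply by 32 if the bit is 1 (always reducing mod 76):
  bit 1 = 1 (leading): start with 32.
  bit 2 = 1: square 32^2 = 1024 ≡ 36; bit is 1, so multiply 36·32 = 1152 ≡ 12 (mod 76).
  bit 3 = 1: square 12^2 = 144 ≡ 68; bit is 1, so multiply 68·32 = 2176 ≡ 48 (mod 76).
Final value: 32^7 ≡ 48 (mod 76).

Final answer: 48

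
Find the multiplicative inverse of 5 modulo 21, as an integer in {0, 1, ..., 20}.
5^(−1) ≡ 17 (mod 21)

Apply the extended Euclidean algorithm to (21, 5), tracking rows (r, s, t) with s·21 + t·5 = r. Each division r_prev = q·r_cur + r_new produces the new row as (previous row) − q·(current row):
  row A: (21, 1, 0)   [1·21 + 0·5 = 21]
  row B: (5, 0, 1)   [0·21 + 1·5 = 5]
  21 = 4·5 + 1   → row C = row A − 4·row B = (1, 1, −4)   [check: 1·21 − 4·5 = 1]
  5 = 5·1 + 0   → remainder 0, stop. gcd = 1 (last nonzero row C).
The gcd is 1, so 5 is invertible mod 21. The last nonzero row gives 1·21 − 4·5 = 1, so t = −4. So 5^(−1) ≡ −4 ≡ 17 (mod 21). Verify: 5 · 17 = 85 ≡ 1 (mod 21). ✓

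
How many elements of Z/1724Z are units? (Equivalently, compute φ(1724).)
Z/1724Z has φ(1724) = 860 units

An element a ∈ Z/1724Z is a unit iff gcd(a, 1724) = 1, so the number of units is φ(1724). φ is multiplicative, with φ(p^e) = p^e − p^(e−1). Factorise 1724 = 2^2 · 431. Then
  φ(1724) = (2^2 − 2^1) · (431 − 1) = 2 · 430 = 860.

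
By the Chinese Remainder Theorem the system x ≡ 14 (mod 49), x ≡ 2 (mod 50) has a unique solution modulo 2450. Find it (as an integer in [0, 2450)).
The moduli 49, 50 are pairwise coprime, so by the CRT there is a unique solution mod 49·50 = 2450.
Solve by successive substitution. Start with x ≡ 14 (mod 49).
  Combine with x ≡ 2 (mod 50): write x = 14 + 49·t and require 14 + 49·t ≡ 2 (mod 50), i.e. 49·t ≡ 2 − 14 ≡ 38 (mod 50). Since 49^(−1) ≡ 49 (mod 50), t ≡ 49·38 ≡ 12 (mod 50). So x ≡ 14 + 49·12 = 602 (mod 2450).
Unique solution in [0, 2450): x = 602.

Final answer: x ≡ 602 (mod 2450); the representative in [0, 2450) is 602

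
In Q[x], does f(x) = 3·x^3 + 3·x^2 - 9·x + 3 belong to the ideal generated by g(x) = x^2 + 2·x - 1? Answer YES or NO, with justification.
YES

In Q[x] the ideal (g) consists of all multiples of g, so f ∈ (g) iff g | f, i.e. iff the remainder of f on division by g is 0. Divide f by g (g is monic, so eliminate the leading term of the running remainder at each step):
  leading term 3·x^3: subtract (3·x)·g(x) = 3·x^3 + 6·x^2 - 3·x, leaving -3·x^2 - 6·x + 3
  leading term -3·x^2: subtract (-3)·g(x) = -3·x^2 - 6·x + 3, leaving 0
The remainder is 0, so f(x) = g(x) · h(x) with h(x) = 3·x - 3. Hence g | f, i.e. f ∈ (g).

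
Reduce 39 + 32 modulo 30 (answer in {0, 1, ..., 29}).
Reduce the summands first: 39 ≡ 9, 32 ≡ 2 (mod 30), so 39 + 32 ≡ 9 + 2 (mod 30). 9 + 2 = 11; 11 = 0·30 + 11, so (39 + 32) mod 30 = 11.

Final answer: 11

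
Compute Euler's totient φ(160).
φ is multiplicative, with φ(p^e) = p^e − p^(e−1). Factorise 160 = 2^5 · 5. Then
  φ(160) = (2^5 − 2^4) · (5 − 1) = 16 · 4 = 64.

Final answer: φ(160) = 64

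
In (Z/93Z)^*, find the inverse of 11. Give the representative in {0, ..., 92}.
Apply the extended Euclidean algorithm to (93, 11), tracking rows (r, s, t) with s·93 + t·11 = r. Each division r_prev = q·r_cur + r_new produces the new row as (previous row) − q·(current row):
  row A: (93, 1, 0)   [1·93 + 0·11 = 93]
  row B: (11, 0, 1)   [0·93 + 1·11 = 11]
  93 = 8·11 + 5   → row C = row A − 8·row B = (5, 1, −8)   [check: 1·93 − 8·11 = 5]
  11 = 2·5 + 1   → row D = row B − 2·row C = (1, −2, 17)   [check: −2·93 + 17·11 = 1]
  5 = 5·1 + 0   → remainder 0, stop. gcd = 1 (last nonzero row D).
The gcd is 1, so 11 is invertible mod 93. The last nonzero row gives −2·93 + 17·11 = 1, so t = 17. So 11^(−1) ≡ 17 (mod 93). Verify: 11 · 17 = 187 ≡ 1 (mod 93). ✓

Final answer: 11^(−1) ≡ 17 (mod 93)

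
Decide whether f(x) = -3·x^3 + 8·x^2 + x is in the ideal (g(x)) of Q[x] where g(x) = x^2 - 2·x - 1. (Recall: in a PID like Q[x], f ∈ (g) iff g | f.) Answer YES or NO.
In Q[x] the ideal (g) consists of all multiples of g, so f ∈ (g) iff g | f, i.e. iff the remainder of f on division by g is 0. Divide f by g (g is monic, so eliminate the leading term of the running remainder at each step):
  leading term -3·x^3: subtract (-3·x)·g(x) = -3·x^3 + 6·x^2 + 3·x, leaving 2·x^2 - 2·x
  leading term 2·x^2: subtract (2)·g(x) = 2·x^2 - 4·x - 2, leaving 2·x + 2
The remainder r(x) = 2·x + 2 ≠ 0 (and deg r < deg g), so g ∤ f, i.e. f ∉ (g).

Final answer: NO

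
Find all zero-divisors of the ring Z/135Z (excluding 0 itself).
An element a ∈ Z/135Z (with a ≠ 0) is a zero-divisor iff gcd(a, 135) > 1 (because a is a unit precisely when gcd(a, n) = 1, and in Z/nZ every nonzero, non-unit element is a zero-divisor). Scan a = 1, ..., 134 and keep those with gcd(a, 135) > 1:
  gcd(3, 135) = 3, gcd(5, 135) = 5, gcd(6, 135) = 3, gcd(9, 135) = 9, gcd(10, 135) = 5, gcd(12, 135) = 3, gcd(15, 135) = 15, gcd(18, 135) = 9, gcd(20, 135) = 5, gcd(21, 135) = 3, gcd(24, 135) = 3, gcd(25, 135) = 5, gcd(27, 135) = 27, gcd(30, 135) = 15, gcd(33, 135) = 3, gcd(35, 135) = 5, gcd(36, 135) = 9, gcd(39, 135) = 3, gcd(40, 135) = 5, gcd(42, 135) = 3, gcd(45, 135) = 45, gcd(48, 135) = 3, gcd(50, 135) = 5, gcd(51, 135) = 3, gcd(54, 135) = 27, gcd(55, 135) = 5, gcd(57, 135) = 3, gcd(60, 135) = 15, gcd(63, 135) = 9, gcd(65, 135) = 5, gcd(66, 135) = 3, gcd(69, 135) = 3, gcd(70, 135) = 5, gcd(72, 135) = 9, gcd(75, 135) = 15, gcd(78, 135) = 3, gcd(80, 135) = 5, gcd(81, 135) = 27, gcd(84, 135) = 3, gcd(85, 135) = 5, gcd(87, 135) = 3, gcd(90, 135) = 45, gcd(93, 135) = 3, gcd(95, 135) = 5, gcd(96, 135) = 3, gcd(99, 135) = 9, gcd(100, 135) = 5, gcd(102, 135) = 3, gcd(105, 135) = 15, gcd(108, 135) = 27, gcd(110, 135) = 5, gcd(111, 135) = 3, gcd(114, 135) = 3, gcd(115, 135) = 5, gcd(117, 135) = 9, gcd(120, 135) = 15, gcd(123, 135) = 3, gcd(125, 135) = 5, gcd(126, 135) = 9, gcd(129, 135) = 3, gcd(130, 135) = 5, gcd(132, 135) = 3.
All other a ∈ {1, ..., 134} have gcd(a, 135) = 1 and are units. So the nonzero zero-divisors are exactly the 62 values of a appearing in this scan.

Final answer: nonzero zero-divisors of Z/135Z = {3, 5, 6, 9, 10, 12, 15, 18, 20, 21, 24, 25, 27, 30, 33, 35, 36, 39, 40, 42, 45, 48, 50, 51, 54, 55, 57, 60, 63, 65, 66, 69, 70, 72, 75, 78, 80, 81, 84, 85, 87, 90, 93, 95, 96, 99, 100, 102, 105, 108, 110, 111, 114, 115, 117, 120, 123, 125, 126, 129, 130, 132}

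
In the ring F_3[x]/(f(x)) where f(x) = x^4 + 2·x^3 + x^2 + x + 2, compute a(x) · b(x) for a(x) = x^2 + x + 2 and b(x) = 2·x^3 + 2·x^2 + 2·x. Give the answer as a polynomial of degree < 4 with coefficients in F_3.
Multiply as integer polynomials: a · b = 2·x^5 + 4·x^4 + 8·x^3 + 6·x^2 + 4·x. Reducing coefficients mod 3: a · b ≡ 2·x^5 + x^4 + 2·x^3 + x. Now divide by f(x) = x^4 + 2·x^3 + x^2 + x + 2 in F_3[x], eliminating the leading term at each step:
  leading term 2·x^5: subtract (2·x)·f(x) = 2·x^5 + x^4 + 2·x^3 + 2·x^2 + x, leaving x^2 (coefficients mod 3)
The degree is now < 4, so this is the remainder. Hence a · b ≡ x^2 in F_3[x]/(f).

Final answer: a · b ≡ x^2 (mod f(x))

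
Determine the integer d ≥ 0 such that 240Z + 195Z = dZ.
In the PID Z, (a, b) is generated by gcd(a, b). Compute gcd(240, 195) with the extended Euclidean algorithm, tracking rows (r, s, t) with s·240 + t·195 = r:
  row A: (240, 1, 0)   [1·240 + 0·195 = 240]
  row B: (195, 0, 1)   [0·240 + 1·195 = 195]
  240 = 1·195 + 45   → row C = row A − 1·row B = (45, 1, −1)   [check: 1·240 − 1·195 = 45]
  195 = 4·45 + 15   → row D = row B − 4·row C = (15, −4, 5)   [check: −4·240 + 5·195 = 15]
  45 = 3·15 + 0   → remainder 0, stop. gcd = 15 (last nonzero row D).
So gcd(240, 195) = 15, with Bézout identity −4·240 + 5·195 = 15. Containment (⊇): the Bézout identity exhibits 15 as an element of (240, 195), giving (15) ⊆ (240, 195). Containment (⊆): since 15 | 240 and 15 | 195 (240 = 15·16, 195 = 15·13), every Z-linear combination of 240 and 195 is divisible by 15, so (240, 195) ⊆ (15). Therefore (240, 195) = (15), d = 15.

Final answer: (240, 195) = (15); d = 15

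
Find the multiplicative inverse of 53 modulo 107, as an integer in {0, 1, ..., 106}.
Apply the extended Euclidean algorithm to (107, 53), tracking rows (r, s, t) with s·107 + t·53 = r. Each division r_prev = q·r_cur + r_new produces the new row as (previous row) − q·(current row):
  row A: (107, 1, 0)   [1·107 + 0·53 = 107]
  row B: (53, 0, 1)   [0·107 + 1·53 = 53]
  107 = 2·53 + 1   → row C = row A − 2·row B = (1, 1, −2)   [check: 1·107 − 2·53 = 1]
  53 = 53·1 + 0   → remainder 0, stop. gcd = 1 (last nonzero row C).
The gcd is 1, so 53 is invertible mod 107. The last nonzero row gives 1·107 − 2·53 = 1, so t = −2. So 53^(−1) ≡ −2 ≡ 105 (mod 107). Verify: 53 · 105 = 5565 ≡ 1 (mod 107). ✓

Final answer: 53^(−1) ≡ 105 (mod 107)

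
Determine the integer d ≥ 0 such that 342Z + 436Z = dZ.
In the PID Z, (a, b) is generated by gcd(a, b). Compute gcd(436, 342) with the extended Euclidean algorithm, tracking rows (r, s, t) with s·436 + t·342 = r:
  row A: (436, 1, 0)   [1·436 + 0·342 = 436]
  row B: (342, 0, 1)   [0·436 + 1·342 = 342]
  436 = 1·342 + 94   → row C = row A − 1·row B = (94, 1, −1)   [check: 1·436 − 1·342 = 94]
  342 = 3·94 + 60   → row D = row B − 3·row C = (60, −3, 4)   [check: −3·436 + 4·342 = 60]
  94 = 1·60 + 34   → row E = row C − 1·row D = (34, 4, −5)   [check: 4·436 − 5·342 = 34]
  60 = 1·34 + 26   → row F = row D − 1·row E = (26, −7, 9)   [check: −7·436 + 9·342 = 26]
  34 = 1·26 + 8   → row G = row E − 1·row F = (8, 11, −14)   [check: 11·436 − 14·342 = 8]
  26 = 3·8 + 2   → row H = row F − 3·row G = (2, −40, 51)   [check: −40·436 + 51·342 = 2]
  8 = 4·2 + 0   → remainder 0, stop. gcd = 2 (last nonzero row H).
So gcd(342, 436) = 2, with Bézout identity −40·436 + 51·342 = 2. Containment (⊇): the Bézout identity exhibits 2 as an element of (342, 436), giving (2) ⊆ (342, 436). Containment (⊆): since 2 | 342 and 2 | 436 (342 = 2·171, 436 = 2·218), every Z-linear combination of 342 and 436 is divisible by 2, so (342, 436) ⊆ (2). Therefore (342, 436) = (2), d = 2.

Final answer: (342, 436) = (2); d = 2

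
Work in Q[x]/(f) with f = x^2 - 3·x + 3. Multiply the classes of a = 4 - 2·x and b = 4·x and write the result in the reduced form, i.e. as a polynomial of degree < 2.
a · b ≡ 24 - 8·x (mod f(x))

First multiply in Q[x] without reducing: a · b = -8·x^2 + 16·x. Now divide by f(x) = x^2 - 3·x + 3, eliminating the leading term at each step:
  leading term -8·x^2: subtract (-8)·f(x) = -8·x^2 + 24·x - 24, leaving 24 - 8·x
The degree is now < 2, so this is the remainder. Hence a · b ≡ 24 - 8·x in Q[x]/(f).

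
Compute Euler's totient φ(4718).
φ is multiplicative, with φ(p^e) = p^e − p^(e−1). Factorise 4718 = 2 · 7 · 337. Then
  φ(4718) = (2 − 1) · (7 − 1) · (337 − 1) = 1 · 6 · 336 = 2016.

Final answer: φ(4718) = 2016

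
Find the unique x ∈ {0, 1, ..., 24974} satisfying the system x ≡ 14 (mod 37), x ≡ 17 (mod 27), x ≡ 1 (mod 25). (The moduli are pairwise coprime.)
x ≡ 24101 (mod 24975); the representative in [0, 24975) is 24101

The moduli 37, 27, 25 are pairwise coprime, so by the CRT there is a unique solution mod 37·27·25 = 24975.
Solve by successive substitution. Start with x ≡ 14 (mod 37).
  Combine with x ≡ 17 (mod 27): write x = 14 + 37·t and require 14 + 37·t ≡ 17 (mod 27), i.e. 37·t ≡ 17 − 14 ≡ 3 (mod 27). Since 37^(−1) ≡ 19 (mod 27) (37 ≡ 10 (mod 27)), t ≡ 19·3 ≡ 3 (mod 27). So x ≡ 14 + 37·3 = 125 (mod 999).
  Combine with x ≡ 1 (mod 25): write x = 125 + 999·t and require 125 + 999·t ≡ 1 (mod 25), i.e. 999·t ≡ 1 − 125 ≡ 1 (mod 25). Since 999^(−1) ≡ 24 (mod 25) (999 ≡ 24 (mod 25)), t ≡ 24·1 ≡ 24 (mod 25). So x ≡ 125 + 999·24 = 24101 (mod 24975).
Unique solution in [0, 24975): x = 24101.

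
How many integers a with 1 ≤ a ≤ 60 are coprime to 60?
The number of a ∈ {1, ..., 60} with gcd(a, 60) = 1 is by definition Euler's totient φ(60). φ is multiplicative, with φ(p^e) = p^e − p^(e−1). Factorise 60 = 2^2 · 3 · 5. Then
  φ(60) = (2^2 − 2^1) · (3 − 1) · (5 − 1) = 2 · 2 · 4 = 16.
So there are 16 such integers.

Final answer: 16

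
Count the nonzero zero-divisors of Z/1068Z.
In Z/1068Z each nonzero element is either a unit (gcd with 1068 is 1) or a zero-divisor (gcd > 1). The number of units is φ(1068): factorise 1068 = 2^2 · 3 · 89, so φ(1068) = (2^2 − 2^1) · (3 − 1) · (89 − 1) = 2 · 2 · 88 = 352. The nonzero elements number 1068 − 1 = 1067. Hence the nonzero zero-divisors number 1067 − 352 = 715.

Final answer: Z/1068Z has 715 nonzero zero-divisors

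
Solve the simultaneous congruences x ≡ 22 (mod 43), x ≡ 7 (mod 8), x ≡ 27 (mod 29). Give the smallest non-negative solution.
The moduli 43, 8, 29 are pairwise coprime, so by the CRT there is a unique solution mod 43·8·29 = 9976.
Solve by successive substitution. Start with x ≡ 22 (mod 43).
  Combine with x ≡ 7 (mod 8): write x = 22 + 43·t and require 22 + 43·t ≡ 7 (mod 8), i.e. 43·t ≡ 7 − 22 ≡ 1 (mod 8). Since 43^(−1) ≡ 3 (mod 8) (43 ≡ 3 (mod 8)), t ≡ 3·1 ≡ 3 (mod 8). So x ≡ 22 + 43·3 = 151 (mod 344).
  Combine with x ≡ 27 (mod 29): write x = 151 + 344·t and require 151 + 344·t ≡ 27 (mod 29), i.e. 344·t ≡ 27 − 151 ≡ 21 (mod 29). Since 344^(−1) ≡ 7 (mod 29) (344 ≡ 25 (mod 29)), t ≡ 7·21 ≡ 2 (mod 29). So x ≡ 151 + 344·2 = 839 (mod 9976).
Unique solution in [0, 9976): x = 839.

Final answer: x ≡ 839 (mod 9976); the representative in [0, 9976) is 839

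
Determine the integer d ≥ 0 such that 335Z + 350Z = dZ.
In the PID Z, (a, b) is generated by gcd(a, b). Compute gcd(350, 335) with the extended Euclidean algorithm, tracking rows (r, s, t) with s·350 + t·335 = r:
  row A: (350, 1, 0)   [1·350 + 0·335 = 350]
  row B: (335, 0, 1)   [0·350 + 1·335 = 335]
  350 = 1·335 + 15   → row C = row A − 1·row B = (15, 1, −1)   [check: 1·350 − 1·335 = 15]
  335 = 22·15 + 5   → row D = row B − 22·row C = (5, −22, 23)   [check: −22·350 + 23·335 = 5]
  15 = 3·5 + 0   → remainder 0, stop. gcd = 5 (last nonzero row D).
So gcd(335, 350) = 5, with Bézout identity −22·350 + 23·335 = 5. Containment (⊇): the Bézout identity exhibits 5 as an element of (335, 350), giving (5) ⊆ (335, 350). Containment (⊆): since 5 | 335 and 5 | 350 (335 = 5·67, 350 = 5·70), every Z-linear combination of 335 and 350 is divisible by 5, so (335, 350) ⊆ (5). Therefore (335, 350) = (5), d = 5.

Final answer: (335, 350) = (5); d = 5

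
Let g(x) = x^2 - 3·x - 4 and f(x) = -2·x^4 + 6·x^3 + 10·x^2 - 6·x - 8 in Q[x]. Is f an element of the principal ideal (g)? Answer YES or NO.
In Q[x] the ideal (g) consists of all multiples of g, so f ∈ (g) iff g | f, i.e. iff the remainder of f on division by g is 0. Divide f by g (g is monic, so eliminate the leading term of the running remainder at each step):
  leading term -2·x^4: subtract (-2·x^2)·g(x) = -2·x^4 + 6·x^3 + 8·x^2, leaving 2·x^2 - 6·x - 8
  leading term 2·x^2: subtract (2)·g(x) = 2·x^2 - 6·x - 8, leaving 0
The remainder is 0, so f(x) = g(x) · h(x) with h(x) = 2 - 2·x^2. Hence g | f, i.e. f ∈ (g).

Final answer: YES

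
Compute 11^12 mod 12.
1

Use repeated squaring. Binary(12) = 1100. Walk through the bits of the exponent 12 left-to-right: at each bit after the leading one, square the running value, then multiply by 11 if the bit is 1 (always reducing mod 12):
  bit 1 = 1 (leading): start with 11.
  bit 2 = 1: square 11^2 = 121 ≡ 1; bit is 1, so multiply 1·11 = 11 (mod 12).
  bit 3 = 0: square 11^2 = 121 ≡ 1 (mod 12).
  bit 4 = 0: square 1^2 = 1 (mod 12).
Final value: 11^12 ≡ 1 (mod 12).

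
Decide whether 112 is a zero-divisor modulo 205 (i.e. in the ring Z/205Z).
gcd(112, 205) = 1, so 112 is a unit in Z/205Z (it has a multiplicative inverse). A unit cannot be a zero-divisor: if 112·b ≡ 0 then multiplying both sides by 112^(−1) gives b ≡ 0. So 112 is not a zero-divisor.

Final answer: NO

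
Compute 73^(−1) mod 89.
Apply the extended Euclidean algorithm to (89, 73), tracking rows (r, s, t) with s·89 + t·73 = r. Each division r_prev = q·r_cur + r_new produces the new row as (previous row) − q·(current row):
  row A: (89, 1, 0)   [1·89 + 0·73 = 89]
  row B: (73, 0, 1)   [0·89 + 1·73 = 73]
  89 = 1·73 + 16   → row C = row A − 1·row B = (16, 1, −1)   [check: 1·89 − 1·73 = 16]
  73 = 4·16 + 9   → row D = row B − 4·row C = (9, −4, 5)   [check: −4·89 + 5·73 = 9]
  16 = 1·9 + 7   → row E = row C − 1·row D = (7, 5, −6)   [check: 5·89 − 6·73 = 7]
  9 = 1·7 + 2   → row F = row D − 1·row E = (2, −9, 11)   [check: −9·89 + 11·73 = 2]
  7 = 3·2 + 1   → row G = row E − 3·row F = (1, 32, −39)   [check: 32·89 − 39·73 = 1]
  2 = 2·1 + 0   → remainder 0, stop. gcd = 1 (last nonzero row G).
The gcd is 1, so 73 is invertible mod 89. The last nonzero row gives 32·89 − 39·73 = 1, so t = −39. So 73^(−1) ≡ −39 ≡ 50 (mod 89). Verify: 73 · 50 = 3650 ≡ 1 (mod 89). ✓

Final answer: 73^(−1) ≡ 50 (mod 89)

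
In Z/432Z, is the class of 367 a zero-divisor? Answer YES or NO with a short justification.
gcd(367, 432) = 1, so 367 is a unit in Z/432Z (it has a multiplicative inverse). A unit cannot be a zero-divisor: if 367·b ≡ 0 then multiplying both sides by 367^(−1) gives b ≡ 0. So 367 is not a zero-divisor.

Final answer: NO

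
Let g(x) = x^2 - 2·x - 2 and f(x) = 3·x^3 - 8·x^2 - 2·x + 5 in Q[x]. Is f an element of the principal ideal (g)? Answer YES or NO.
NO

In Q[x] the ideal (g) consists of all multiples of g, so f ∈ (g) iff g | f, i.e. iff the remainder of f on division by g is 0. Divide f by g (g is monic, so eliminate the leading term of the running remainder at each step):
  leading term 3·x^3: subtract (3·x)·g(x) = 3·x^3 - 6·x^2 - 6·x, leaving -2·x^2 + 4·x + 5
  leading term -2·x^2: subtract (-2)·g(x) = -2·x^2 + 4·x + 4, leaving 1
The remainder r(x) = 1 ≠ 0 (and deg r < deg g), so g ∤ f, i.e. f ∉ (g).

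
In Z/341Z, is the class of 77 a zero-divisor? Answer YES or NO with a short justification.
gcd(77, 341) = 11 > 1, so 77 is not a unit in Z/341Z. In Z/nZ every nonzero non-unit is a zero-divisor: explicitly, take b = 341/gcd = 31 ≠ 0 (mod 341); then 77·31 = 2387 = 7·341, i.e. 77·31 ≡ 0 (mod 341). So 77 is a zero-divisor.

Final answer: YES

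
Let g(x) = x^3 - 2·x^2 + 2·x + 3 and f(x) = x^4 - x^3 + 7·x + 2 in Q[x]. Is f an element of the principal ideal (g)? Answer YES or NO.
In Q[x] the ideal (g) consists of all multiples of g, so f ∈ (g) iff g | f, i.e. iff the remainder of f on division by g is 0. Divide f by g (g is monic, so eliminate the leading term of the running remainder at each step):
  leading term x^4: subtract (x)·g(x) = x^4 - 2·x^3 + 2·x^2 + 3·x, leaving x^3 - 2·x^2 + 4·x + 2
  leading term x^3: subtract (1)·g(x) = x^3 - 2·x^2 + 2·x + 3, leaving 2·x - 1
The remainder r(x) = 2·x - 1 ≠ 0 (and deg r < deg g), so g ∤ f, i.e. f ∉ (g).

Final answer: NO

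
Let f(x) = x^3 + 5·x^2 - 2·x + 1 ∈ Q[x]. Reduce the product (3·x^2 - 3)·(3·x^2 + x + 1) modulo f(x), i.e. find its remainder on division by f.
a · b ≡ 222·x^2 - 96·x + 39 (mod f(x))

First multiply in Q[x] without reducing: a · b = 9·x^4 + 3·x^3 - 6·x^2 - 3·x - 3. Now divide by f(x) = x^3 + 5·x^2 - 2·x + 1, eliminating the leading term at each step:
  leading term 9·x^4: subtract (9·x)·f(x) = 9·x^4 + 45·x^3 - 18·x^2 + 9·x, leaving -42·x^3 + 12·x^2 - 12·x - 3
  leading term -42·x^3: subtract (-42)·f(x) = -42·x^3 - 210·x^2 + 84·x - 42, leaving 222·x^2 - 96·x + 39
The degree is now < 3, so this is the remainder. Hence a · b ≡ 222·x^2 - 96·x + 39 in Q[x]/(f).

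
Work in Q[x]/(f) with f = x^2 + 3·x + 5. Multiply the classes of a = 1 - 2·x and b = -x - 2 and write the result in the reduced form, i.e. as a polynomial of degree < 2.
First multiply in Q[x] without reducing: a · b = 2·x^2 + 3·x - 2. Now divide by f(x) = x^2 + 3·x + 5, eliminating the leading term at each step:
  leading term 2·x^2: subtract (2)·f(x) = 2·x^2 + 6·x + 10, leaving -3·x - 12
The degree is now < 2, so this is the remainder. Hence a · b ≡ -3·x - 12 in Q[x]/(f).

Final answer: a · b ≡ -3·x - 12 (mod f(x))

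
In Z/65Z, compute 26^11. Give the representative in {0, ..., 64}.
Use repeated squaring. Binary(11) = 1011. Walk through the bits of the exponent 11 left-to-right: at each bit after the leading one, square the running value, then multiply by 26 if the bit is 1 (always reducing mod 65):
  bit 1 = 1 (leading): start with 26.
  bit 2 = 0: square 26^2 = 676 ≡ 26 (mod 65).
  bit 3 = 1: square 26^2 = 676 ≡ 26; bit is 1, so multiply 26·26 = 676 ≡ 26 (mod 65).
  bit 4 = 1: square 26^2 = 676 ≡ 26; bit is 1, so multiply 26·26 = 676 ≡ 26 (mod 65).
Final value: 26^11 ≡ 26 (mod 65).

Final answer: 26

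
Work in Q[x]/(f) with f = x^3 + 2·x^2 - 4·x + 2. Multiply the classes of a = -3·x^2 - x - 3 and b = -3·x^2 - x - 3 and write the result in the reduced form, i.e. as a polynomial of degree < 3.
a · b ≡ 79·x^2 - 60·x + 33 (mod f(x))

First multiply in Q[x] without reducing: a · b = 9·x^4 + 6·x^3 + 19·x^2 + 6·x + 9. Now divide by f(x) = x^3 + 2·x^2 - 4·x + 2, eliminating the leading term at each step:
  leading term 9·x^4: subtract (9·x)·f(x) = 9·x^4 + 18·x^3 - 36·x^2 + 18·x, leaving -12·x^3 + 55·x^2 - 12·x + 9
  leading term -12·x^3: subtract (-12)·f(x) = -12·x^3 - 24·x^2 + 48·x - 24, leaving 79·x^2 - 60·x + 33
The degree is now < 3, so this is the remainder. Hence a · b ≡ 79·x^2 - 60·x + 33 in Q[x]/(f).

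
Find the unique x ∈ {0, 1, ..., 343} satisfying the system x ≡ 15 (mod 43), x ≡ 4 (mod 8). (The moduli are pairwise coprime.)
x ≡ 316 (mod 344); the representative in [0, 344) is 316

The moduli 43, 8 are pairwise coprime, so by the CRT there is a unique solution mod 43·8 = 344.
Solve by successive substitution. Start with x ≡ 15 (mod 43).
  Combine with x ≡ 4 (mod 8): write x = 15 + 43·t and require 15 + 43·t ≡ 4 (mod 8), i.e. 43·t ≡ 4 − 15 ≡ 5 (mod 8). Since 43^(−1) ≡ 3 (mod 8) (43 ≡ 3 (mod 8)), t ≡ 3·5 ≡ 7 (mod 8). So x ≡ 15 + 43·7 = 316 (mod 344).
Unique solution in [0, 344): x = 316.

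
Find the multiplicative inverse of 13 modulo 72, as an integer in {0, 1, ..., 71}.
13^(−1) ≡ 61 (mod 72)

Apply the extended Euclidean algorithm to (72, 13), tracking rows (r, s, t) with s·72 + t·13 = r. Each division r_prev = q·r_cur + r_new produces the new row as (previous row) − q·(current row):
  row A: (72, 1, 0)   [1·72 + 0·13 = 72]
  row B: (13, 0, 1)   [0·72 + 1·13 = 13]
  72 = 5·13 + 7   → row C = row A − 5·row B = (7, 1, −5)   [check: 1·72 − 5·13 = 7]
  13 = 1·7 + 6   → row D = row B − 1·row C = (6, −1, 6)   [check: −1·72 + 6·13 = 6]
  7 = 1·6 + 1   → row E = row C − 1·row D = (1, 2, −11)   [check: 2·72 − 11·13 = 1]
  6 = 6·1 + 0   → remainder 0, stop. gcd = 1 (last nonzero row E).
The gcd is 1, so 13 is invertible mod 72. The last nonzero row gives 2·72 − 11·13 = 1, so t = −11. So 13^(−1) ≡ −11 ≡ 61 (mod 72). Verify: 13 · 61 = 793 ≡ 1 (mod 72). ✓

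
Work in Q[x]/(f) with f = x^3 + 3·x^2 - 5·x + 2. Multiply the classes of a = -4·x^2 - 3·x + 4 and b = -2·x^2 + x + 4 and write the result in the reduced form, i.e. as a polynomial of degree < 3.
a · b ≡ 79·x^2 - 134·x + 60 (mod f(x))

First multiply in Q[x] without reducing: a · b = 8·x^4 + 2·x^3 - 27·x^2 - 8·x + 16. Now divide by f(x) = x^3 + 3·x^2 - 5·x + 2, eliminating the leading term at each step:
  leading term 8·x^4: subtract (8·x)·f(x) = 8·x^4 + 24·x^3 - 40·x^2 + 16·x, leaving -22·x^3 + 13·x^2 - 24·x + 16
  leading term -22·x^3: subtract (-22)·f(x) = -22·x^3 - 66·x^2 + 110·x - 44, leaving 79·x^2 - 134·x + 60
The degree is now < 3, so this is the remainder. Hence a · b ≡ 79·x^2 - 134·x + 60 in Q[x]/(f).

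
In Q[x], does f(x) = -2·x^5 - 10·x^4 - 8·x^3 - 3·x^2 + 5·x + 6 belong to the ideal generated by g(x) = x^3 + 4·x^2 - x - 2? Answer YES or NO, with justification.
NO

In Q[x] the ideal (g) consists of all multiples of g, so f ∈ (g) iff g | f, i.e. iff the remainder of f on division by g is 0. Divide f by g (g is monic, so eliminate the leading term of the running remainder at each step):
  leading term -2·x^5: subtract (-2·x^2)·g(x) = -2·x^5 - 8·x^4 + 2·x^3 + 4·x^2, leaving -2·x^4 - 10·x^3 - 7·x^2 + 5·x + 6
  leading term -2·x^4: subtract (-2·x)·g(x) = -2·x^4 - 8·x^3 + 2·x^2 + 4·x, leaving -2·x^3 - 9·x^2 + x + 6
  leading term -2·x^3: subtract (-2)·g(x) = -2·x^3 - 8·x^2 + 2·x + 4, leaving -x^2 - x + 2
The remainder r(x) = -x^2 - x + 2 ≠ 0 (and deg r < deg g), so g ∤ f, i.e. f ∉ (g).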